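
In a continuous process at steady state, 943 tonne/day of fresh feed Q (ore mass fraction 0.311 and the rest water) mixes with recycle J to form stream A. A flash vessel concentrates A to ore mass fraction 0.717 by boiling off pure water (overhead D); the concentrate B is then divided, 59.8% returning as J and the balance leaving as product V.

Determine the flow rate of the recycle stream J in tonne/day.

Overall ore balance (none leaves overhead): ore in fresh feed = ore in product, i.e. 943×0.311 = (1−0.598)·B·0.717.
B = 293.27/(0.717×0.402) = 1017.5 tonne/day.
Recycle J = 0.598×1017.5 = 608.45 tonne/day.

608.5 tonne/day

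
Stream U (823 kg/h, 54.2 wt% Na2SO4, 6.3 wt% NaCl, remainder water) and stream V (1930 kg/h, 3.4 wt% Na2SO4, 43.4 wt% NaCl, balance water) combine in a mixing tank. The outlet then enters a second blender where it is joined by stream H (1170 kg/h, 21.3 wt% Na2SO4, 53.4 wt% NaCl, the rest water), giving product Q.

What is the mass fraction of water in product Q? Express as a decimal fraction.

0.420

Overall, product flow = 3923 kg/h.
water in = 823×0.395 + 1930×0.532 + 1170×0.253 = 1647.9 kg/h.
water fraction in Q = 0.420.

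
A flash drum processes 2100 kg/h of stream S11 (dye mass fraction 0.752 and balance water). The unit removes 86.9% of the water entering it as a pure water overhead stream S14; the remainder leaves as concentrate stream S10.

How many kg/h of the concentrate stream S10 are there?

water entering = 2100×0.248 = 520.8 kg/h; overhead removed = 0.869×520.8 = 452.58 kg/h.
Concentrate = 2100 − 452.58 = 1647.4 kg/h.

1647 kg/h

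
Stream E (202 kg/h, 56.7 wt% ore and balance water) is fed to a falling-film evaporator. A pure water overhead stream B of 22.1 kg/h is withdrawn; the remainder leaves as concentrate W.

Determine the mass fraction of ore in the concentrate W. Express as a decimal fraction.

ore is not removed: 202×0.567 = 114.53 kg/h of ore enters W.
Concentrate = 202 − 22.1 = 179.9 kg/h.
Mass fraction = 114.53/179.9 = 0.637.

0.637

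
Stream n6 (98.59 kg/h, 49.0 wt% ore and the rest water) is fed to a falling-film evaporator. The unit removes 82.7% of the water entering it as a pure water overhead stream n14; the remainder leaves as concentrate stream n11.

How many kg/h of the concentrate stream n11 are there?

water entering = 98.59×0.510 = 50.281 kg/h; overhead removed = 0.827×50.281 = 41.582 kg/h.
Concentrate = 98.59 − 41.582 = 57.008 kg/h.

57.01 kg/h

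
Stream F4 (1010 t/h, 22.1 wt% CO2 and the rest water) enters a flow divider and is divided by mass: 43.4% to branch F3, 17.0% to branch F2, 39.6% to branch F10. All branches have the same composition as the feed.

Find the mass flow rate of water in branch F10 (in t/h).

311.6 t/h

Branch F10 total = 0.396×1010 = 399.96 t/h.
water in F10 = 0.779×399.96 = 311.57 t/h.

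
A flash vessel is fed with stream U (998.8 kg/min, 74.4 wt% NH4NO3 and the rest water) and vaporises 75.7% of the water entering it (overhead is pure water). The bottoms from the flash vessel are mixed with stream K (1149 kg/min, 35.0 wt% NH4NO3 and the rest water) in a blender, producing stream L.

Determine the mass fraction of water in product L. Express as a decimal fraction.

Vapour removed = 0.757×0.256×998.8 = 193.56 kg/min; concentrate = 805.24 kg/min.
water reaching the mixer = 62.133 (from concentrate) + 1149×0.650 = 808.98 kg/min.
Product flow = 805.24 + 1149 = 1954.2 kg/min; water fraction = 0.414.

0.414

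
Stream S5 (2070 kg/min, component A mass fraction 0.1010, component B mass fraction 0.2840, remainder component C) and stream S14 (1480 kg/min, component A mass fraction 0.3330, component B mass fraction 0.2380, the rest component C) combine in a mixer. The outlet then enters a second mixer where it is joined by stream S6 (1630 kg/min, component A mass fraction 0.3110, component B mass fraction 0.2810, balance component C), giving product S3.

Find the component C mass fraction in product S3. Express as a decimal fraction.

Overall, product flow = 5180 kg/min.
component C in = 2070×0.615 + 1480×0.429 + 1630×0.408 = 2573 kg/min.
component C fraction in S3 = 0.4967.

0.4967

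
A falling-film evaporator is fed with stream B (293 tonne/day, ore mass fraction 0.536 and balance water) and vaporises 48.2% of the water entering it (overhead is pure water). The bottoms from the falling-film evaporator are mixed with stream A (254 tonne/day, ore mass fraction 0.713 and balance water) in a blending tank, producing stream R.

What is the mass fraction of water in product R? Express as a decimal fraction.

Vapour removed = 0.482×0.464×293 = 65.529 tonne/day; concentrate = 227.47 tonne/day.
water reaching the mixer = 70.423 (from concentrate) + 254×0.287 = 143.32 tonne/day.
Product flow = 227.47 + 254 = 481.47 tonne/day; water fraction = 0.298.

0.298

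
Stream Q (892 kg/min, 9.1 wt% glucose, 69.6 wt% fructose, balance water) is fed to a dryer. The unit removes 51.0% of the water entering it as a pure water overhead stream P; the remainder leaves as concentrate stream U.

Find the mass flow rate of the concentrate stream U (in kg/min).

water entering = 892×0.213 = 190 kg/min; overhead removed = 0.510×190 = 96.898 kg/min.
Concentrate = 892 − 96.898 = 795.1 kg/min.

795.1 kg/min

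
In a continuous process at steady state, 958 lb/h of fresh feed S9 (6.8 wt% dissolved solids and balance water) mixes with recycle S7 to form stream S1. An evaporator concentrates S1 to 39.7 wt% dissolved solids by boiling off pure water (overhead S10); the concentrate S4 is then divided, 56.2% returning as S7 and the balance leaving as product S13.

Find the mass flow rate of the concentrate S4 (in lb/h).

374.6 lb/h

Overall dissolved solids balance (none leaves overhead): dissolved solids in fresh feed = dissolved solids in product, i.e. 958×0.068 = (1−0.562)·S4·0.397.
S4 = 65.144/(0.397×0.438) = 374.64 lb/h.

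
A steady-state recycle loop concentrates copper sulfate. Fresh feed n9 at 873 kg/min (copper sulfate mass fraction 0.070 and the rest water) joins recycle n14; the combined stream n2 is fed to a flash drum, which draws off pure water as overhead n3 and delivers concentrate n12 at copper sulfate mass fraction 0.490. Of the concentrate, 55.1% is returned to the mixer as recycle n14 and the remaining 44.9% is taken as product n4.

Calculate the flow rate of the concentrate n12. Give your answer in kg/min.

277.8 kg/min

Overall copper sulfate balance (none leaves overhead): copper sulfate in fresh feed = copper sulfate in product, i.e. 873×0.070 = (1−0.551)·n12·0.490.
n12 = 61.11/(0.490×0.449) = 277.76 kg/min.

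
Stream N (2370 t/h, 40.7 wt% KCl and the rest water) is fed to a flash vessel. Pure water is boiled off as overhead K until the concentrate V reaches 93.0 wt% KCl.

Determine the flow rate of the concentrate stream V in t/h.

KCl is conserved: 2370×0.407 = 964.59 t/h all reports to the concentrate.
Concentrate = 964.59/(target fraction) = 1037.2 t/h.

1037 t/h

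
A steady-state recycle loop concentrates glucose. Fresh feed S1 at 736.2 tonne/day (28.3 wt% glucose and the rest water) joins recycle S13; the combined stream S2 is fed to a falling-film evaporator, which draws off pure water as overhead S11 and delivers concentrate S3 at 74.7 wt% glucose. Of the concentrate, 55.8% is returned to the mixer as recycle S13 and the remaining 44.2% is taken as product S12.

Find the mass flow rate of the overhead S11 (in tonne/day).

457.3 tonne/day

Overall glucose balance (none leaves overhead): glucose in fresh feed = glucose in product, i.e. 736.2×0.283 = (1−0.558)·S3·0.747.
S3 = 208.34/(0.747×0.442) = 631.01 tonne/day.
Recycle S13 = 0.558×631.01 = 352.11 tonne/day.
Combined feed S2 = 736.2 + 352.11 = 1088.3 tonne/day.
Overhead S11 = S2 − S3 = 1088.3 − 631.01 = 457.29 tonne/day.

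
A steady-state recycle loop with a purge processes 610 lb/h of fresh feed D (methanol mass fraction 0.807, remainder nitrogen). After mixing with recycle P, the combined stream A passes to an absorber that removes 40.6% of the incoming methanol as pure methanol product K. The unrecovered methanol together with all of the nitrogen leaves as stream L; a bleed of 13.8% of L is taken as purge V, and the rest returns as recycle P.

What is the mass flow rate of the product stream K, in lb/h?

methanol in A: m_A = 610×0.807 + (1−0.138)·(1−0.406)·m_A, so m_A = 492.27/0.4880 = 1008.8 lb/h.
Product K = 0.406×1008.8 = 409.58 lb/h.

409.6 lb/h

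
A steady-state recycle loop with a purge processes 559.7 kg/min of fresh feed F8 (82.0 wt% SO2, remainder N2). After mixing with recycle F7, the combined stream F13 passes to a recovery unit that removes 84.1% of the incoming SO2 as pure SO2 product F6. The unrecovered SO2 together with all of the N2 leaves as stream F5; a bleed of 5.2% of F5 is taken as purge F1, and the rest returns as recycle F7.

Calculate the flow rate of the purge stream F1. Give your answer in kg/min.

N2 enters only via F8 and leaves only via the purge: 559.7×0.180 = 0.052×(N2 in F5), and the recovery unit passes all N2, so N2 in F13 = N2 in F5 = 1937.4 kg/min.
SO2 in F13: m_A = 559.7×0.820 + (1−0.052)·(1−0.841)·m_A, so m_A = 458.95/0.8493 = 540.41 kg/min.
F5 = (1−0.841)×540.41 + 1937.4 = 2023.3 kg/min.
Purge F1 = 0.052×2023.3 = 105.21 kg/min.

105.2 kg/min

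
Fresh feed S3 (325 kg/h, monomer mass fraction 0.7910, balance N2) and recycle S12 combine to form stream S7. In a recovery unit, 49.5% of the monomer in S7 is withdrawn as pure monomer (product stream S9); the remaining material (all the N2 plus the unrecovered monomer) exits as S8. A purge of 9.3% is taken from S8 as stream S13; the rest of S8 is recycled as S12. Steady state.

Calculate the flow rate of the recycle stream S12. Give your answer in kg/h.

N2 enters only via S3 and leaves only via the purge: 325×0.209 = 0.093×(N2 in S8), and the recovery unit passes all N2, so N2 in S7 = N2 in S8 = 730.38 kg/h.
monomer in S7: m_A = 325×0.791 + (1−0.093)·(1−0.495)·m_A, so m_A = 257.07/0.5420 = 474.34 kg/h.
S8 = (1−0.495)×474.34 + 730.38 = 969.92 kg/h.
Recycle S12 = (1−0.093)×969.92 = 879.72 kg/h.

879.7 kg/h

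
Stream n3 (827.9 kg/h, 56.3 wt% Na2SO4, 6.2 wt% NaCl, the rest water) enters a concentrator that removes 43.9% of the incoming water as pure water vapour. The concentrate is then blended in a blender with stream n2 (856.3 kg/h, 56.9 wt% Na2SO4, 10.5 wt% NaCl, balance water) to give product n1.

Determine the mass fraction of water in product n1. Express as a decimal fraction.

Vapour removed = 0.439×0.375×827.9 = 136.29 kg/h; concentrate = 691.61 kg/h.
water reaching the mixer = 174.17 (from concentrate) + 856.3×0.326 = 453.32 kg/h.
Product flow = 691.61 + 856.3 = 1547.9 kg/h; water fraction = 0.293.

0.293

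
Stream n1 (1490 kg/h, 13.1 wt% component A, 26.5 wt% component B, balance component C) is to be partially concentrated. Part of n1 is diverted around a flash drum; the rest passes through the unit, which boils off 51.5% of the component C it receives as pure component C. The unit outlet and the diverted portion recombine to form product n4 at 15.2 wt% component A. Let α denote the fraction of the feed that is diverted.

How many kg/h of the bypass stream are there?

All 1490×0.131 = 195.19 kg/h of component A reaches n4, so n4 = 195.19/0.152 = 1284.1 kg/h and vapour = 205.86 kg/h.
The evaporator receives (1−α)·1490 of feed at 0.604 component C and removes 0.515 of that component C:
0.515×0.604×(1−α)×1490 = 205.86
(1−α) = 205.86/463.48 = 0.4442;  α = 0.5558.
Bypass flow = 0.5558×1490 = 828.21 kg/h.

828.2 kg/h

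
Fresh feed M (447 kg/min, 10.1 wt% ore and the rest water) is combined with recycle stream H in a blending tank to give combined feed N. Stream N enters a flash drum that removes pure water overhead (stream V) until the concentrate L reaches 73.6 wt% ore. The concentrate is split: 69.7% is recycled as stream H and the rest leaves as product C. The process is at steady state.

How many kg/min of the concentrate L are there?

Overall ore balance (none leaves overhead): ore in fresh feed = ore in product, i.e. 447×0.101 = (1−0.697)·L·0.736.
L = 45.147/(0.736×0.303) = 202.45 kg/min.

202.4 kg/min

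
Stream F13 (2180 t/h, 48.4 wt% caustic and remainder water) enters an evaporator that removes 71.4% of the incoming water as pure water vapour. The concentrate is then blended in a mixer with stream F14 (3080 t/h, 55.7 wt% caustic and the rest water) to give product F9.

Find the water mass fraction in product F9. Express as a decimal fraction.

0.378

Vapour removed = 0.714×0.516×2180 = 803.16 t/h; concentrate = 1376.8 t/h.
water reaching the mixer = 321.72 (from concentrate) + 3080×0.443 = 1686.2 t/h.
Product flow = 1376.8 + 3080 = 4456.8 t/h; water fraction = 0.378.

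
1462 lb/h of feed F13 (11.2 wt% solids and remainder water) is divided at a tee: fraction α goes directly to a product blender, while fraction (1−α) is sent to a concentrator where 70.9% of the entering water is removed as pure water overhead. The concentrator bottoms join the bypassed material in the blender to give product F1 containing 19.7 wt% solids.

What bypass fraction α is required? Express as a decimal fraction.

0.315

All 1462×0.112 = 163.74 lb/h of solids reaches F1, so F1 = 163.74/0.197 = 831.19 lb/h and vapour = 630.81 lb/h.
The evaporator receives (1−α)·1462 of feed at 0.888 water and removes 0.709 of that water:
0.709×0.888×(1−α)×1462 = 630.81
(1−α) = 630.81/920.46 = 0.6853;  α = 0.3147.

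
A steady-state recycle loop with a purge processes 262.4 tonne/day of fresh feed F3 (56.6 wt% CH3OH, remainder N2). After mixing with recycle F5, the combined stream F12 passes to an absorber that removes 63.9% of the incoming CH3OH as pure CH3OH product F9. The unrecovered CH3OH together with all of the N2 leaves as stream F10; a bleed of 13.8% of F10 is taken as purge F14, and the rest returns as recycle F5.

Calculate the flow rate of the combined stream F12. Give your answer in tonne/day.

1041 tonne/day

N2 enters only via F3 and leaves only via the purge: 262.4×0.434 = 0.138×(N2 in F10), and the absorber passes all N2, so N2 in F12 = N2 in F10 = 825.23 tonne/day.
CH3OH in F12: m_A = 262.4×0.566 + (1−0.138)·(1−0.639)·m_A, so m_A = 148.52/0.6888 = 215.61 tonne/day.
F12 = 215.61 + 825.23 = 1040.8 tonne/day.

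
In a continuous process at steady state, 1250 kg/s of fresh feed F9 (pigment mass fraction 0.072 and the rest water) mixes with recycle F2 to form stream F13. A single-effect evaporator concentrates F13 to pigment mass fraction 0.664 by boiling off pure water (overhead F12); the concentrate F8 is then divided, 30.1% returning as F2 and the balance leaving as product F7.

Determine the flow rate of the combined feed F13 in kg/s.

1308 kg/s

Overall pigment balance (none leaves overhead): pigment in fresh feed = pigment in product, i.e. 1250×0.072 = (1−0.301)·F8·0.664.
F8 = 90/(0.664×0.699) = 193.91 kg/s.
Recycle F2 = 0.301×193.91 = 58.367 kg/s.
Combined feed F13 = 1250 + 58.367 = 1308.4 kg/s.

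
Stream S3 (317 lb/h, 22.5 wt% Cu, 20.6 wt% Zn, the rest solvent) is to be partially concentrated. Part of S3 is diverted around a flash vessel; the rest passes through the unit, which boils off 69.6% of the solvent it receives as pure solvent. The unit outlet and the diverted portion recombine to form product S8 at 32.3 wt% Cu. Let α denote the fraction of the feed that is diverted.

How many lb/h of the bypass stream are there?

All 317×0.225 = 71.325 lb/h of Cu reaches S8, so S8 = 71.325/0.323 = 220.82 lb/h and vapour = 96.18 lb/h.
The evaporator receives (1−α)·317 of feed at 0.569 solvent and removes 0.696 of that solvent:
0.696×0.569×(1−α)×317 = 96.18
(1−α) = 96.18/125.54 = 0.7661;  α = 0.2339.
Bypass flow = 0.2339×317 = 74.137 lb/h.

74.14 lb/h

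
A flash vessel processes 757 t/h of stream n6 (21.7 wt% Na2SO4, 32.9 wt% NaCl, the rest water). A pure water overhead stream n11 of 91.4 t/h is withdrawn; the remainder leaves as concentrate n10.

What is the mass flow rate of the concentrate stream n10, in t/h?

665.6 t/h

Concentrate = 757 − 91.4 = 665.6 t/h.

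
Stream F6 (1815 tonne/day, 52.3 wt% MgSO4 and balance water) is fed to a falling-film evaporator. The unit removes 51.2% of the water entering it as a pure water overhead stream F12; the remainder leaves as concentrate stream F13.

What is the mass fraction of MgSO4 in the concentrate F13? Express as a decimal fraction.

0.692

MgSO4 is not removed: 1815×0.523 = 949.25 tonne/day of MgSO4 enters F13.
water entering = 1815×0.477 = 865.75 tonne/day; overhead removed = 0.512×865.75 = 443.27 tonne/day.
Concentrate = 1815 − 443.27 = 1371.7 tonne/day.
Mass fraction = 949.25/1371.7 = 0.692.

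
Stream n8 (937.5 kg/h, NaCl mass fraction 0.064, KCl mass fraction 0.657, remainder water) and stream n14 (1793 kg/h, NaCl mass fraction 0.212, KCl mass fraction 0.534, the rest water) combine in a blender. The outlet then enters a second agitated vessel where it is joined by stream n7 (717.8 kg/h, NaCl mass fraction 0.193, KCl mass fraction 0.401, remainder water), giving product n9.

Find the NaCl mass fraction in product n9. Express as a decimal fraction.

Overall, product flow = 3448.3 kg/h.
NaCl in = 937.5×0.064 + 1793×0.212 + 717.8×0.193 = 578.65 kg/h.
NaCl fraction in n9 = 0.168.

0.168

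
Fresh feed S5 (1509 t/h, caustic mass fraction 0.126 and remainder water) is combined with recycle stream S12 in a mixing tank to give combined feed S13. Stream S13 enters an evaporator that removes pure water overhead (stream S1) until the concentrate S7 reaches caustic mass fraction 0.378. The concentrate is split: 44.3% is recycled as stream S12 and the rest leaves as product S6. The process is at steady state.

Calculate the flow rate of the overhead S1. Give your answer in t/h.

Overall caustic balance (none leaves overhead): caustic in fresh feed = caustic in product, i.e. 1509×0.126 = (1−0.443)·S7·0.378.
S7 = 190.13/(0.378×0.557) = 903.05 t/h.
Recycle S12 = 0.443×903.05 = 400.05 t/h.
Combined feed S13 = 1509 + 400.05 = 1909.1 t/h.
Overhead S1 = S13 − S7 = 1909.1 − 903.05 = 1006 t/h.

1006 t/h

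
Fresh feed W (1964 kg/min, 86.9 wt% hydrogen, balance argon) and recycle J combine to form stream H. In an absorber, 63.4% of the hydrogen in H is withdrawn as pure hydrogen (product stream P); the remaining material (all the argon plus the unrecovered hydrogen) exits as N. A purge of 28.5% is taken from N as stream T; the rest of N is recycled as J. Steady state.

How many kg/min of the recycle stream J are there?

argon enters only via W and leaves only via the purge: 1964×0.131 = 0.285×(argon in N), and the absorber passes all argon, so argon in H = argon in N = 902.75 kg/min.
hydrogen in H: m_A = 1964×0.869 + (1−0.285)·(1−0.634)·m_A, so m_A = 1706.7/0.7383 = 2311.7 kg/min.
N = (1−0.634)×2311.7 + 902.75 = 1748.8 kg/min.
Recycle J = (1−0.285)×1748.8 = 1250.4 kg/min.

1250 kg/min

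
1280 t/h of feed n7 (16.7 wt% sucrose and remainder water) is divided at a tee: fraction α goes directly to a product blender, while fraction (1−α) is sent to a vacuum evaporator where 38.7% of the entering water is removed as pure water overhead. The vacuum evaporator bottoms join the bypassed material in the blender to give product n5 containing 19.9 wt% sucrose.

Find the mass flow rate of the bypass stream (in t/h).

All 1280×0.167 = 213.76 t/h of sucrose reaches n5, so n5 = 213.76/0.199 = 1074.2 t/h and vapour = 205.83 t/h.
The evaporator receives (1−α)·1280 of feed at 0.833 water and removes 0.387 of that water:
0.387×0.833×(1−α)×1280 = 205.83
(1−α) = 205.83/412.63 = 0.4988;  α = 0.5012.
Bypass flow = 0.5012×1280 = 641.51 t/h.

641.5 t/h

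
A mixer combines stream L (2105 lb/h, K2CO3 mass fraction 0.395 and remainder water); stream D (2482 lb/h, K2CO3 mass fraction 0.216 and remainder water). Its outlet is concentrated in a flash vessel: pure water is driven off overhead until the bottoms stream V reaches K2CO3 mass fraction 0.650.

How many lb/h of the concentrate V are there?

K2CO3 entering = 2105×0.395 + 2482×0.216 = 1367.6 lb/h.
All K2CO3 reports to V, so V = 1367.6/0.650 = 2104 lb/h.

2104 lb/h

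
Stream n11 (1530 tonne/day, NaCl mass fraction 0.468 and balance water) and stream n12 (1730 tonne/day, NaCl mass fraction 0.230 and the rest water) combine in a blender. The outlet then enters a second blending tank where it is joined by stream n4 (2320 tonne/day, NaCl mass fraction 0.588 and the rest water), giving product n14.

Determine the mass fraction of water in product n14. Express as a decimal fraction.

0.556

Overall, product flow = 5580 tonne/day.
water in = 1530×0.532 + 1730×0.770 + 2320×0.412 = 3101.9 tonne/day.
water fraction in n14 = 0.556.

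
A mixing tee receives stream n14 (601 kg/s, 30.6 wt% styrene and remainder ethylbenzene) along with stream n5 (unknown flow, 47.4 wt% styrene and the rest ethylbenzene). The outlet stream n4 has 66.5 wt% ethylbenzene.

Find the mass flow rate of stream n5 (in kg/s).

Let n5 be the unknown flow. Total out = 601 + n5.
ethylbenzene balance: 417.09 + 0.526·n5 = 0.665·(601 + n5)
(0.526 − 0.665)·n5 = 0.665×601 − 417.09 = -17.429
n5 = -17.429 / -0.139 = 125.39 kg/s

125.4 kg/s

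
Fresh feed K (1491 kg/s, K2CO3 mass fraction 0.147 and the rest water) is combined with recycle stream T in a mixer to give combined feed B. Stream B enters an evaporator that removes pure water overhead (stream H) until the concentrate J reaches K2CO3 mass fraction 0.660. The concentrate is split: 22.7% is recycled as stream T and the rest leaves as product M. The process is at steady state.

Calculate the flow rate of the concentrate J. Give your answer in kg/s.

429.6 kg/s

Overall K2CO3 balance (none leaves overhead): K2CO3 in fresh feed = K2CO3 in product, i.e. 1491×0.147 = (1−0.227)·J·0.660.
J = 219.18/(0.660×0.773) = 429.61 kg/s.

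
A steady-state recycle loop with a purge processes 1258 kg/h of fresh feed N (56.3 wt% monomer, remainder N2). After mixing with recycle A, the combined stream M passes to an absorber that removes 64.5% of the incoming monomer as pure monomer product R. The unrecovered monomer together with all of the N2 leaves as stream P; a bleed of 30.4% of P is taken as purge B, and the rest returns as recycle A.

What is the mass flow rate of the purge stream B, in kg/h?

N2 enters only via N and leaves only via the purge: 1258×0.437 = 0.304×(N2 in P), and the absorber passes all N2, so N2 in M = N2 in P = 1808.4 kg/h.
monomer in M: m_A = 1258×0.563 + (1−0.304)·(1−0.645)·m_A, so m_A = 708.25/0.7529 = 940.68 kg/h.
P = (1−0.645)×940.68 + 1808.4 = 2142.3 kg/h.
Purge B = 0.304×2142.3 = 651.26 kg/h.

651.3 kg/h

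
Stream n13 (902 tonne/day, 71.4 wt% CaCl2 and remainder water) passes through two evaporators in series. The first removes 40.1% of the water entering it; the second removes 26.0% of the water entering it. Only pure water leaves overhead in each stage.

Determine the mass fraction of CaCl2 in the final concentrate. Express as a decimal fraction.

water in feed = 902×0.286 = 257.97 tonne/day.
After stage 1: water left = (1−0.401)×257.97 = 154.53; stream total = 798.55 tonne/day.
After stage 2: water left = (1−0.260)×154.53 = 114.35; final concentrate = 758.38 tonne/day.
CaCl2 fraction = 644.03/758.38 = 0.849.

0.849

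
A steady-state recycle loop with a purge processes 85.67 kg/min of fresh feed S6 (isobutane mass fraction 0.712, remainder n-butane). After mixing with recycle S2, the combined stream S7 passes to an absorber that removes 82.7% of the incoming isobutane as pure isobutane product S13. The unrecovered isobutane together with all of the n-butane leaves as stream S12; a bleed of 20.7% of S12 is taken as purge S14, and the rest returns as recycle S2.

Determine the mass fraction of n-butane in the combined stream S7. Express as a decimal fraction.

n-butane enters only via S6 and leaves only via the purge: 85.67×0.288 = 0.207×(n-butane in S12), and the absorber passes all n-butane, so n-butane in S7 = n-butane in S12 = 119.19 kg/min.
isobutane in S7: m_A = 85.67×0.712 + (1−0.207)·(1−0.827)·m_A, so m_A = 60.997/0.8628 = 70.696 kg/min.
S7 = 70.696 + 119.19 = 189.89 kg/min.
n-butane fraction in S7 = 119.19/189.89 = 0.628.

0.628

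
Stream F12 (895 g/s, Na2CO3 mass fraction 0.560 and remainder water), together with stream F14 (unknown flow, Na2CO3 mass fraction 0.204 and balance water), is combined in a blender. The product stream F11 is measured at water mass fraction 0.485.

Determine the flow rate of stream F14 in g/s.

Let F14 be the unknown flow. Total out = 895 + F14.
water balance: 393.8 + 0.796·F14 = 0.485·(895 + F14)
(0.796 − 0.485)·F14 = 0.485×895 − 393.8 = 40.275
F14 = 40.275 / 0.311 = 129.5 g/s

129.5 g/s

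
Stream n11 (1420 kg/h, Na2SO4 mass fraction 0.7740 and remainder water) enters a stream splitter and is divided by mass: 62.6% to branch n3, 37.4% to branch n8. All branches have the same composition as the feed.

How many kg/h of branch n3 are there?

Branch n3 flow = 0.626×1420 = 888.92 kg/h.

888.9 kg/h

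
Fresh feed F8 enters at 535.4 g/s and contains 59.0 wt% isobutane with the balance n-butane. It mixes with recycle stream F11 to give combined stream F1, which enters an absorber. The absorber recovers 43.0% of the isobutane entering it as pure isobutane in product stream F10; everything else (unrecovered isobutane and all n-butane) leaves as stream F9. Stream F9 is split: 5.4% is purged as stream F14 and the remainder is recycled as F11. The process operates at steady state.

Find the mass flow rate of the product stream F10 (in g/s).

294.8 g/s

isobutane in F1: m_A = 535.4×0.590 + (1−0.054)·(1−0.430)·m_A, so m_A = 315.89/0.4608 = 685.55 g/s.
Product F10 = 0.430×685.55 = 294.78 g/s.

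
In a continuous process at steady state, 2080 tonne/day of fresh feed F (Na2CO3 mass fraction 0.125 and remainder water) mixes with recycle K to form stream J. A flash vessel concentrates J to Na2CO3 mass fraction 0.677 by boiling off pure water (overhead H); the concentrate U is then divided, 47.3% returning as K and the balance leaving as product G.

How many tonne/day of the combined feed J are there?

2425 tonne/day

Overall Na2CO3 balance (none leaves overhead): Na2CO3 in fresh feed = Na2CO3 in product, i.e. 2080×0.125 = (1−0.473)·U·0.677.
U = 260/(0.677×0.527) = 728.74 tonne/day.
Recycle K = 0.473×728.74 = 344.7 tonne/day.
Combined feed J = 2080 + 344.7 = 2424.7 tonne/day.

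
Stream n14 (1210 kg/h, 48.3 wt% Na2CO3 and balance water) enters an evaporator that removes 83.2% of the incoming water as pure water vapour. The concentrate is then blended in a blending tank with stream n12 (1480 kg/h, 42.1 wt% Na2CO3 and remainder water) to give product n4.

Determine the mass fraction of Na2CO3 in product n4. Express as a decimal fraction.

Vapour removed = 0.832×0.517×1210 = 520.47 kg/h; concentrate = 689.53 kg/h.
Na2CO3 reaching the mixer = 584.43 (from concentrate) + 1480×0.421 = 1207.5 kg/h.
Product flow = 689.53 + 1480 = 2169.5 kg/h; Na2CO3 fraction = 0.557.

0.557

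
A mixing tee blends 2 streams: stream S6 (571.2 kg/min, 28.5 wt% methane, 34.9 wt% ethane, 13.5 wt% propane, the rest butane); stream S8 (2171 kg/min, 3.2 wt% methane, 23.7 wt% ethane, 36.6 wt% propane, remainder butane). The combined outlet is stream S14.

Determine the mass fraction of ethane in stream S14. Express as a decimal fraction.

Total flow out = 571.2 + 2171 = 2742.2 kg/min.
ethane in = 571.2×0.349 + 2171×0.237 = 713.88 kg/min.
ethane mass fraction in S14 = 713.88/2742.2 = 0.260.

0.260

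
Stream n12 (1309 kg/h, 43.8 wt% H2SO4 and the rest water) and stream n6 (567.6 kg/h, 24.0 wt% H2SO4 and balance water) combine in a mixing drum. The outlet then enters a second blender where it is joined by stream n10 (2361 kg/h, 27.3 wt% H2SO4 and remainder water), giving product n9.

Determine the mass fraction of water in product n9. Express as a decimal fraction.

0.680

Overall, product flow = 4237.6 kg/h.
water in = 1309×0.562 + 567.6×0.760 + 2361×0.727 = 2883.5 kg/h.
water fraction in n9 = 0.680.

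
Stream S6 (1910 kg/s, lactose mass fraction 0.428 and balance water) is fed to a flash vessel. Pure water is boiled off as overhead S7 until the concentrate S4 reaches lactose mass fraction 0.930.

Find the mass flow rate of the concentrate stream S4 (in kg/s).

879 kg/s

lactose is conserved: 1910×0.428 = 817.48 kg/s all reports to the concentrate.
Concentrate = 817.48/(target fraction) = 879.01 kg/s.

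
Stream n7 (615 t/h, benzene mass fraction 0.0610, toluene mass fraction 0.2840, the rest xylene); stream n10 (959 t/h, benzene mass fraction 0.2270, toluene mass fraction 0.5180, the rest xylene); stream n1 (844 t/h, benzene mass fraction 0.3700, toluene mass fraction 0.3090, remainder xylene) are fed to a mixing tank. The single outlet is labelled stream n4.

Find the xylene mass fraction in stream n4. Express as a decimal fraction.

Total flow out = 615 + 959 + 844 = 2418 t/h.
xylene in = 615×0.655 + 959×0.255 + 844×0.321 = 918.29 t/h.
xylene mass fraction in n4 = 918.29/2418 = 0.3798.

0.3798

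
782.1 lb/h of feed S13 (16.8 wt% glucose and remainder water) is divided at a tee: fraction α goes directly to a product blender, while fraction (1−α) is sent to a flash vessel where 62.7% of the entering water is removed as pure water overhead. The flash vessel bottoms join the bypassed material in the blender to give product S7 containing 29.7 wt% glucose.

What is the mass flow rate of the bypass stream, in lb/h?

All 782.1×0.168 = 131.39 lb/h of glucose reaches S7, so S7 = 131.39/0.297 = 442.4 lb/h and vapour = 339.7 lb/h.
The evaporator receives (1−α)·782.1 of feed at 0.832 water and removes 0.627 of that water:
0.627×0.832×(1−α)×782.1 = 339.7
(1−α) = 339.7/407.99 = 0.8326;  α = 0.1674.
Bypass flow = 0.1674×782.1 = 130.91 lb/h.

130.9 lb/h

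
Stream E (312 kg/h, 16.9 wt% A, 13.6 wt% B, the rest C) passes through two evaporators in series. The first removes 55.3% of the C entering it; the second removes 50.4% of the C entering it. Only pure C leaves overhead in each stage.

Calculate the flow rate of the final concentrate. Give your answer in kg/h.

C in feed = 312×0.695 = 216.84 kg/h.
After stage 1: C left = (1−0.553)×216.84 = 96.927; stream total = 192.09 kg/h.
After stage 2: C left = (1−0.504)×96.927 = 48.076; final concentrate = 143.24 kg/h.

143.2 kg/h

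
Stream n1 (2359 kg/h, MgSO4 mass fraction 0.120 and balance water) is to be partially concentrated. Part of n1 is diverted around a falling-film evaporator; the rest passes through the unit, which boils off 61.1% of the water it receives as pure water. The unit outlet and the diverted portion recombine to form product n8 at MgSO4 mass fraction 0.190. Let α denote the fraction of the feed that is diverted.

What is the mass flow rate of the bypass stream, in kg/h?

742.6 kg/h

All 2359×0.120 = 283.08 kg/h of MgSO4 reaches n8, so n8 = 283.08/0.190 = 1489.9 kg/h and vapour = 869.11 kg/h.
The evaporator receives (1−α)·2359 of feed at 0.880 water and removes 0.611 of that water:
0.611×0.880×(1−α)×2359 = 869.11
(1−α) = 869.11/1268.4 = 0.6852;  α = 0.3148.
Bypass flow = 0.3148×2359 = 742.6 kg/h.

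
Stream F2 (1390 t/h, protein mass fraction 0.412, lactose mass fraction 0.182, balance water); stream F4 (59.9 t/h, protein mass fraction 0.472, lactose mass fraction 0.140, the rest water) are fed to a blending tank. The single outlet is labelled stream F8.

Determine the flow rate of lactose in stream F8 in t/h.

lactose out = lactose in = 1390×0.182 + 59.9×0.140 = 261.37 t/h.

261.4 t/h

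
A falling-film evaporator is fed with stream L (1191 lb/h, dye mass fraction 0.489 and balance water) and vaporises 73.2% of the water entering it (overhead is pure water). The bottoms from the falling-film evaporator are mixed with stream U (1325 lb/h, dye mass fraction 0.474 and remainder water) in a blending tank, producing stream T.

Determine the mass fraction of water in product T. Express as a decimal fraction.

0.415

Vapour removed = 0.732×0.511×1191 = 445.5 lb/h; concentrate = 745.5 lb/h.
water reaching the mixer = 163.11 (from concentrate) + 1325×0.526 = 860.06 lb/h.
Product flow = 745.5 + 1325 = 2070.5 lb/h; water fraction = 0.415.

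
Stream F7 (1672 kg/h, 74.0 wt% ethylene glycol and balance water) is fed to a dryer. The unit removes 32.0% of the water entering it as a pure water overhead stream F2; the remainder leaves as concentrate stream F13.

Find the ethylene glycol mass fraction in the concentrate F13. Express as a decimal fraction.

0.807

ethylene glycol is not removed: 1672×0.740 = 1237.3 kg/h of ethylene glycol enters F13.
water entering = 1672×0.260 = 434.72 kg/h; overhead removed = 0.320×434.72 = 139.11 kg/h.
Concentrate = 1672 − 139.11 = 1532.9 kg/h.
Mass fraction = 1237.3/1532.9 = 0.807.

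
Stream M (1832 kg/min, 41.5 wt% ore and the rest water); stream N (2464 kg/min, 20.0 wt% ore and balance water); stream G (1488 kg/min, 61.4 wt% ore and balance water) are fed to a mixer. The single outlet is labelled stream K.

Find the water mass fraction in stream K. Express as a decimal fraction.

0.625

Total flow out = 1832 + 2464 + 1488 = 5784 kg/min.
water in = 1832×0.585 + 2464×0.800 + 1488×0.386 = 3617.3 kg/min.
water mass fraction in K = 3617.3/5784 = 0.625.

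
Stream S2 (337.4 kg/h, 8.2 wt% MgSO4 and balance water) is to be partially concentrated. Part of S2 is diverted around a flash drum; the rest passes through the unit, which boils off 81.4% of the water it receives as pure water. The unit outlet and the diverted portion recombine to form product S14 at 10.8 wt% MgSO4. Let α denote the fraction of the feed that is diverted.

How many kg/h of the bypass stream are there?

All 337.4×0.082 = 27.667 kg/h of MgSO4 reaches S14, so S14 = 27.667/0.108 = 256.17 kg/h and vapour = 81.226 kg/h.
The evaporator receives (1−α)·337.4 of feed at 0.918 water and removes 0.814 of that water:
0.814×0.918×(1−α)×337.4 = 81.226
(1−α) = 81.226/252.12 = 0.3222;  α = 0.6778.
Bypass flow = 0.6778×337.4 = 228.7 kg/h.

228.7 kg/h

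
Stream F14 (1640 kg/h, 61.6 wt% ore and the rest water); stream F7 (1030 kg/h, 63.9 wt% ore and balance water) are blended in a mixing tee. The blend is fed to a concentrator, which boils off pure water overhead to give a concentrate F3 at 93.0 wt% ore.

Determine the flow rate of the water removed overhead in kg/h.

ore entering = 1640×0.616 + 1030×0.639 = 1668.4 kg/h.
All ore reports to F3, so F3 = 1668.4/0.930 = 1794 kg/h.
Total feed = 2670 kg/h; overhead = 2670 − 1794 = 876.01 kg/h.

876 kg/h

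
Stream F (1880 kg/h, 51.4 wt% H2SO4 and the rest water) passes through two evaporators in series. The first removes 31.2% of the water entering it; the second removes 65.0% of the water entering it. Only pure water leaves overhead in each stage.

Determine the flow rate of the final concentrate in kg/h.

1186 kg/h

water in feed = 1880×0.486 = 913.68 kg/h.
After stage 1: water left = (1−0.312)×913.68 = 628.61; stream total = 1594.9 kg/h.
After stage 2: water left = (1−0.650)×628.61 = 220.01; final concentrate = 1186.3 kg/h.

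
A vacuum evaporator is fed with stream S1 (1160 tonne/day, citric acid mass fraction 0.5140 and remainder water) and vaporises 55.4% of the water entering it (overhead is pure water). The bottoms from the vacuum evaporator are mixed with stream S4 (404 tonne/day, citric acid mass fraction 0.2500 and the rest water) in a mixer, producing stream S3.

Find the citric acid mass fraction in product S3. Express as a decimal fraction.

0.5570

Vapour removed = 0.554×0.486×1160 = 312.32 tonne/day; concentrate = 847.68 tonne/day.
citric acid reaching the mixer = 596.24 (from concentrate) + 404×0.250 = 697.24 tonne/day.
Product flow = 847.68 + 404 = 1251.7 tonne/day; citric acid fraction = 0.5570.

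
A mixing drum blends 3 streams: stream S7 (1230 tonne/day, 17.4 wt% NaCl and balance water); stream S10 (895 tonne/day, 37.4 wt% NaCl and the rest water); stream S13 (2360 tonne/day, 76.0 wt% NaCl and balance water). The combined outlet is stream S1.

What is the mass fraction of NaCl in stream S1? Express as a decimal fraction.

Total flow out = 1230 + 895 + 2360 = 4485 tonne/day.
NaCl in = 1230×0.174 + 895×0.374 + 2360×0.760 = 2342.3 tonne/day.
NaCl mass fraction in S1 = 2342.3/4485 = 0.522.

0.522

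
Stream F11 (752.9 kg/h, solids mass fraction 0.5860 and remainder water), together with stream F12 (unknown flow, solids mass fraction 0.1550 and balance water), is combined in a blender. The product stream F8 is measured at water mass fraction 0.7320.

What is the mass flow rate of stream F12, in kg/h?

Let F12 be the unknown flow. Total out = 752.9 + F12.
water balance: 311.7 + 0.845·F12 = 0.732·(752.9 + F12)
(0.845 − 0.732)·F12 = 0.732×752.9 − 311.7 = 239.42
F12 = 239.42 / 0.113 = 2118.8 kg/h

2119 kg/h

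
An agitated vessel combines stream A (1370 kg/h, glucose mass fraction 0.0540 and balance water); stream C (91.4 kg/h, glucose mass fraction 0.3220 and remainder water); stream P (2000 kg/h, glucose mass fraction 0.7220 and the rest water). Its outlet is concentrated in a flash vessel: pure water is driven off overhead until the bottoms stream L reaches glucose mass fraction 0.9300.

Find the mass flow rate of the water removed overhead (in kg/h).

1798 kg/h

glucose entering = 1370×0.054 + 91.4×0.322 + 2000×0.722 = 1547.4 kg/h.
All glucose reports to L, so L = 1547.4/0.930 = 1663.9 kg/h.
Total feed = 3461.4 kg/h; overhead = 3461.4 − 1663.9 = 1797.5 kg/h.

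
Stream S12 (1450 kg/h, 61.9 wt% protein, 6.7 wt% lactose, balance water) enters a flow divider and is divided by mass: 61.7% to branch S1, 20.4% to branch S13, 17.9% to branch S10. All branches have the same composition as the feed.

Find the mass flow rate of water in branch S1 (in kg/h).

Branch S1 total = 0.617×1450 = 894.65 kg/h.
water in S1 = 0.314×894.65 = 280.92 kg/h.

280.9 kg/h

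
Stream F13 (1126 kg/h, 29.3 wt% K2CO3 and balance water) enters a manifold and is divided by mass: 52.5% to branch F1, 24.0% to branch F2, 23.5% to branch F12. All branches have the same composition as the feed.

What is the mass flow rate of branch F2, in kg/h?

270.2 kg/h

Branch F2 flow = 0.240×1126 = 270.24 kg/h.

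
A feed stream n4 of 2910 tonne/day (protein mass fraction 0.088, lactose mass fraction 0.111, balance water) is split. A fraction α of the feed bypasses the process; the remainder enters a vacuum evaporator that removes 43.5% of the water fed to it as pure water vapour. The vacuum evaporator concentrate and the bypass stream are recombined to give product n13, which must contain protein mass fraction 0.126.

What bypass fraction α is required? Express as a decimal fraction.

All 2910×0.088 = 256.08 tonne/day of protein reaches n13, so n13 = 256.08/0.126 = 2032.4 tonne/day and vapour = 877.62 tonne/day.
The evaporator receives (1−α)·2910 of feed at 0.801 water and removes 0.435 of that water:
0.435×0.801×(1−α)×2910 = 877.62
(1−α) = 877.62/1013.9 = 0.8655;  α = 0.1345.

0.134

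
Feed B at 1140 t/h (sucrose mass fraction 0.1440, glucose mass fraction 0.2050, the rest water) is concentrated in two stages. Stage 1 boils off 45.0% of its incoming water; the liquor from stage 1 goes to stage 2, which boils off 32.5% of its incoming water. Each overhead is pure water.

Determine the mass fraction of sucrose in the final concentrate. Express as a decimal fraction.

0.2438

water in feed = 1140×0.651 = 742.14 t/h.
After stage 1: water left = (1−0.450)×742.14 = 408.18; stream total = 806.04 t/h.
After stage 2: water left = (1−0.325)×408.18 = 275.52; final concentrate = 673.38 t/h.
sucrose fraction = 164.16/673.38 = 0.2438.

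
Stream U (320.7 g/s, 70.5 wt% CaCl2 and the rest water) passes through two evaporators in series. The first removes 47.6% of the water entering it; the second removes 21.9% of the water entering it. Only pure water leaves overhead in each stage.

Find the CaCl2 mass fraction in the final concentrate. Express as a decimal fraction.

water in feed = 320.7×0.295 = 94.606 g/s.
After stage 1: water left = (1−0.476)×94.606 = 49.574; stream total = 275.67 g/s.
After stage 2: water left = (1−0.219)×49.574 = 38.717; final concentrate = 264.81 g/s.
CaCl2 fraction = 226.09/264.81 = 0.8538.

0.8538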